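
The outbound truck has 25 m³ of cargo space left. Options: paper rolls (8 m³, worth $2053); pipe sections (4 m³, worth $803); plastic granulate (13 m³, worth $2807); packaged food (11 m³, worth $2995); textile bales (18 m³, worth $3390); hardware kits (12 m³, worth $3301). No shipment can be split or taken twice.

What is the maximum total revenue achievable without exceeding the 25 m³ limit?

6296

Best packing: packaged food + hardware kits — 23 m³, 6296 total.
No other feasible combination exceeds 6296.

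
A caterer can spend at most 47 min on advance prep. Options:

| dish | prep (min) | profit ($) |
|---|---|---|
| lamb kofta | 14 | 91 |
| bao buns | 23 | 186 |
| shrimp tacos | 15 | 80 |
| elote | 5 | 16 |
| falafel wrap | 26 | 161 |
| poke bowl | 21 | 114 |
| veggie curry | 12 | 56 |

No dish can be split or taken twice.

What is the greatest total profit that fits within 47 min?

Density check — bao buns 8.09, lamb kofta 6.50, falafel wrap 6.19, poke bowl 5.43 are the best per min.
Greedy by ratio would take lamb kofta + bao buns + elote: 42 min used, total 293.
Dropping lamb kofta and elote frees 19 min; slotting in poke bowl (21 min) lifts the total to 300 at 44 min.

300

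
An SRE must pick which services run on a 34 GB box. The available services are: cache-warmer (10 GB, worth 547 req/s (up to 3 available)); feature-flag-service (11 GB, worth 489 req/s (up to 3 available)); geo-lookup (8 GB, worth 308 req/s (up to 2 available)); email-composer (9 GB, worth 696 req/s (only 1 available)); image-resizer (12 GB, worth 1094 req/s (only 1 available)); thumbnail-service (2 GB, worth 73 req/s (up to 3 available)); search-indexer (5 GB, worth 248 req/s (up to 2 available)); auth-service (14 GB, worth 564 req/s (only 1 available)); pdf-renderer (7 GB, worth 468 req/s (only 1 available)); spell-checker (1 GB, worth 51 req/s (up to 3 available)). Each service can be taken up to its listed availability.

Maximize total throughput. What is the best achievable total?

Taking the top-ratio services first gives email-composer + image-resizer + thumbnail-service + pdf-renderer + 3×spell-checker for 2484 (33 GB).
Replace thumbnail-service and 2×spell-checker with search-indexer: the trade gains 73 net, giving 2557 at 34 GB.
Nothing else within 34 GB beats 2557.

2557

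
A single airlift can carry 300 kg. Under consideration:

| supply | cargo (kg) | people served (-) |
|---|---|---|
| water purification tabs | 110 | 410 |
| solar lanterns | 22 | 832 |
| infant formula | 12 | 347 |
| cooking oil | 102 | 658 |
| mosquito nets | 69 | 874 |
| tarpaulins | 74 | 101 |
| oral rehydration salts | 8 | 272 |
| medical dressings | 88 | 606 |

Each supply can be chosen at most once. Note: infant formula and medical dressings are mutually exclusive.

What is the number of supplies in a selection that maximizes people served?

5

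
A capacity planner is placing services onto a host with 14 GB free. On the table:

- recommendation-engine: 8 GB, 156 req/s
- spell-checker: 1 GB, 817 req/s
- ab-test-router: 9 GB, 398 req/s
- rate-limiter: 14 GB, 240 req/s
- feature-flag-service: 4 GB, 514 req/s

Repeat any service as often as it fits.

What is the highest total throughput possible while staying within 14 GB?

Taking 14×spell-checker: 14 GB used, 11438 in throughput.

11438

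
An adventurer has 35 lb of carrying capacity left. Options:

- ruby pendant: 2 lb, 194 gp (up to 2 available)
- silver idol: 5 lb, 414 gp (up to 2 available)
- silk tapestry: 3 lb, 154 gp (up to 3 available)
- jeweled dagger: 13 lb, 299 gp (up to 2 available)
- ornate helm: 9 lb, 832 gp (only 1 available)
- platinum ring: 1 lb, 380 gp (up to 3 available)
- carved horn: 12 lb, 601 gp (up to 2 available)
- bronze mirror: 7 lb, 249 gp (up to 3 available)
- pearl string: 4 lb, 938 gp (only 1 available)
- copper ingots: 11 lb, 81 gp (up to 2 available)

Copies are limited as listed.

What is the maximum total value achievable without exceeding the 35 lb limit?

Ranking by ratio (value/lb): platinum ring 380.00, pearl string 234.50, ruby pendant 97.00, ornate helm 92.44.
Taking 2×ruby pendant + 2×silver idol + silk tapestry + ornate helm + 3×platinum ring + pearl string: 33 lb used, 4280 in value.
That's the maximum — no swap from here does better than 4280.

4280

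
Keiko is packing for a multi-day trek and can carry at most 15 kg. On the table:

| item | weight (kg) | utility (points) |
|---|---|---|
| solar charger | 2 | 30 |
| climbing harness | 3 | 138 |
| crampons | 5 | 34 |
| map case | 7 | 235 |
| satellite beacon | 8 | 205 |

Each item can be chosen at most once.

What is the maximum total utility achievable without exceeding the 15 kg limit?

440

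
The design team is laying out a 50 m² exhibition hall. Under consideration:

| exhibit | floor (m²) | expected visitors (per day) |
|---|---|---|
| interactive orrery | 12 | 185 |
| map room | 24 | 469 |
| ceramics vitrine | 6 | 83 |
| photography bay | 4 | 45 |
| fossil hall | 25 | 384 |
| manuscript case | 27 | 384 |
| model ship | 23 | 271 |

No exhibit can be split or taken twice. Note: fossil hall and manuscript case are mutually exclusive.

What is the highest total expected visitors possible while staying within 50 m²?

Ranking by ratio (expected visitors/m²): map room 19.54, interactive orrery 15.42, fossil hall 15.36.
The ratio heuristic lands on interactive orrery + map room + ceramics vitrine + photography bay (782) but leaves 4 m² idle.
The 22 m² tied up in interactive orrery and ceramics vitrine and photography bay is better spent on fossil hall — total rises to 853 (49 m²).
An exhaustive check of the 128 subsets confirms 853.

853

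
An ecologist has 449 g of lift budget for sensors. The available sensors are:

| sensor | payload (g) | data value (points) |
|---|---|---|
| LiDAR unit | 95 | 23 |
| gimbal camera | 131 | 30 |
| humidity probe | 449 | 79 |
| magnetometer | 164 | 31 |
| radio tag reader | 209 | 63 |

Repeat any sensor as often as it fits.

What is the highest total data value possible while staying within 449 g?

126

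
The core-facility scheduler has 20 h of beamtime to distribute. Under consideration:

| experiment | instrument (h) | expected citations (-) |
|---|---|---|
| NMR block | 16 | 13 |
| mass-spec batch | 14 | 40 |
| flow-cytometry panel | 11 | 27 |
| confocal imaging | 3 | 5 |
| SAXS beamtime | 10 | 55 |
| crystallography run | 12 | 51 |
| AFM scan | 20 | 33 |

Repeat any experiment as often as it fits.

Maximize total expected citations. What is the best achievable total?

110

By expected citations per h: SAXS beamtime 5.50, crystallography run 4.25, mass-spec batch 2.86, flow-cytometry panel 2.45 lead.
The ratio ordering already packs tightly: 2×SAXS beamtime, 20 h, 110.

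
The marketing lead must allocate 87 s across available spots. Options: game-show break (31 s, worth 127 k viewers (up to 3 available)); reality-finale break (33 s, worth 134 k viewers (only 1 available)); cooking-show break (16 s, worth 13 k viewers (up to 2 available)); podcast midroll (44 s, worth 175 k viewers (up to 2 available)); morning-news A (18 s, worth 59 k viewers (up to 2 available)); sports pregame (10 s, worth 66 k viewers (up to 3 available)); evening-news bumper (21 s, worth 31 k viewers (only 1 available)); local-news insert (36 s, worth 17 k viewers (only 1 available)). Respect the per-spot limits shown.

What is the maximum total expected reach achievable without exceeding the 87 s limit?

Taking the top-ratio spots first gives game-show break + morning-news A + 3×sports pregame for 384 (79 s).
The 28 s tied up in morning-news A and sports pregame is better spent on reality-finale break — total rises to 393 (84 s).
Nothing else within 87 s beats 393.

393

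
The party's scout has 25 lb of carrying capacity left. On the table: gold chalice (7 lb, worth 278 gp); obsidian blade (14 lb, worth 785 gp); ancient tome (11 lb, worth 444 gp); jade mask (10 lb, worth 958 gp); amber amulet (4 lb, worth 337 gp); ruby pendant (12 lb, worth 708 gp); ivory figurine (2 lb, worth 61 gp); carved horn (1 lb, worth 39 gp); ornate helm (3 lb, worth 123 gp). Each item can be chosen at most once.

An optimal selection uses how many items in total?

Best achievable value is 1789.
jade mask + ruby pendant + ornate helm hits 1789 at 25 lb.
All optima have 3 items.

3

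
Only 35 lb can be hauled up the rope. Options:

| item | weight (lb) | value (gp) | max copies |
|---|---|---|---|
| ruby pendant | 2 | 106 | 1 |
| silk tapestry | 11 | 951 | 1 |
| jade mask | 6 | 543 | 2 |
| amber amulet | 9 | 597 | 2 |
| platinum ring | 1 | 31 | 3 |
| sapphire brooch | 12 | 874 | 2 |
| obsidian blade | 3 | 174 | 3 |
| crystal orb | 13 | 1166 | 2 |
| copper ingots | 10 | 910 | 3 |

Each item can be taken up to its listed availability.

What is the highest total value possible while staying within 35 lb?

3162

Greedy by ratio would take ruby pendant + obsidian blade + 3×copper ingots: 35 lb used, total 3010.
But 2×jade mask + crystal orb + copper ingots fits in 35 lb and reaches 3162.
That's the maximum — no swap from here does better than 3162.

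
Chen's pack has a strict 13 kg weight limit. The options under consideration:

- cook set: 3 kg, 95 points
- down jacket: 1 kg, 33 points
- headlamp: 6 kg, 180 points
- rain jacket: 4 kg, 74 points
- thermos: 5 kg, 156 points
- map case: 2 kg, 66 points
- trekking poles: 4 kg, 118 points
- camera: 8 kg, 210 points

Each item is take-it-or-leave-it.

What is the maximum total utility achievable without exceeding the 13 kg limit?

402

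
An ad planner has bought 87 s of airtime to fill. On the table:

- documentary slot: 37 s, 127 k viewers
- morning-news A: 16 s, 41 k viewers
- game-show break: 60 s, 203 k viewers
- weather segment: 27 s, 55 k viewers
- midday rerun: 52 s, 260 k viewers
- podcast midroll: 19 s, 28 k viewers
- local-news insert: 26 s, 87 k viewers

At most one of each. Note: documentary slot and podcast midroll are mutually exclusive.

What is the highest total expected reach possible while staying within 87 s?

347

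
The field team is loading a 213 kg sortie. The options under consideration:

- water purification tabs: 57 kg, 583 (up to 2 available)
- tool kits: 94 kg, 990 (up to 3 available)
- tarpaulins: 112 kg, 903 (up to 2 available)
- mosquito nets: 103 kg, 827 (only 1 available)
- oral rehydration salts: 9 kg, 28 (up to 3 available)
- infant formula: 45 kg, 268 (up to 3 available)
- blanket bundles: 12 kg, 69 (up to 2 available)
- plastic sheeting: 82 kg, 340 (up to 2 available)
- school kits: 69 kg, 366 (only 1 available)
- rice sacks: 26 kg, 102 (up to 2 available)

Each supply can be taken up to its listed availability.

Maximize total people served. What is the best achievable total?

2156

By people served per kg: tool kits 10.53, water purification tabs 10.23, tarpaulins 8.06, mosquito nets 8.03 lead.
Greedy by ratio would take 2×tool kits + 2×blanket bundles: 212 kg used, total 2118.
The 118 kg tied up in tool kits and 2×blanket bundles is better spent on 2×water purification tabs — total rises to 2156 (208 kg).
The spare 5 kg is too small for any remaining supply, and no exchange beats 2156.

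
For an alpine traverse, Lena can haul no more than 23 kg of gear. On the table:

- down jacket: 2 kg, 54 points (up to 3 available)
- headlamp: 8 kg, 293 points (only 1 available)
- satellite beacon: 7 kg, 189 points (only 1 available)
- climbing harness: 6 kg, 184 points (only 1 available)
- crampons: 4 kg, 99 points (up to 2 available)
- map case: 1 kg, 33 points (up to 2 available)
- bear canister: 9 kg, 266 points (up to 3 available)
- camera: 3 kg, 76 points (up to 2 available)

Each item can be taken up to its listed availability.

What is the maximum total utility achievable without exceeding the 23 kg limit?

743

A density-first pass picks 3×down jacket + headlamp + climbing harness + 2×map case — 705 at 22 kg.
The 8 kg tied up in 3×down jacket and 2×map case is better spent on bear canister — total rises to 743 (23 kg).
Every other selection either busts 23 kg or exceeds an availability limit or fails to beat 743.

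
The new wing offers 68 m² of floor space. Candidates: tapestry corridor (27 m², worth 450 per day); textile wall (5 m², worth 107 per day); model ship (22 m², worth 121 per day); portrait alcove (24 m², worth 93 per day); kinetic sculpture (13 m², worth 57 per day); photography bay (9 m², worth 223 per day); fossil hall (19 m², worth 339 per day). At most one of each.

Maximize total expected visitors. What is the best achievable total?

1119

Ranking by ratio (expected visitors/m²): photography bay 24.78, textile wall 21.40, fossil hall 17.84, tapestry corridor 16.67.
Taking tapestry corridor + textile wall + photography bay + fossil hall: 60 m² used, 1119 in expected visitors.
Every other selection either busts 68 m² or fails to beat 1119.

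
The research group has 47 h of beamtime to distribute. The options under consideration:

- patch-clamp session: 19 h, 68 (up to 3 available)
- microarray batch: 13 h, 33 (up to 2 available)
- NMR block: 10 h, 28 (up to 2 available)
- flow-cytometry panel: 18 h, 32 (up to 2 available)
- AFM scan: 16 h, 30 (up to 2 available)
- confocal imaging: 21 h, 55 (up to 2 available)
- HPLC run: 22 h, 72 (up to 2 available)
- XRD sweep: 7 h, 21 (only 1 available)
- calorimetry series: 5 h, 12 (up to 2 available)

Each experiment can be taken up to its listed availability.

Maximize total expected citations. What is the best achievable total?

157

By expected citations per h: patch-clamp session 3.58, HPLC run 3.27, XRD sweep 3.00, NMR block 2.80 lead.
Taking 2×patch-clamp session + XRD sweep: 45 h used, 157 in expected citations.
Nothing else within 47 h beats 157.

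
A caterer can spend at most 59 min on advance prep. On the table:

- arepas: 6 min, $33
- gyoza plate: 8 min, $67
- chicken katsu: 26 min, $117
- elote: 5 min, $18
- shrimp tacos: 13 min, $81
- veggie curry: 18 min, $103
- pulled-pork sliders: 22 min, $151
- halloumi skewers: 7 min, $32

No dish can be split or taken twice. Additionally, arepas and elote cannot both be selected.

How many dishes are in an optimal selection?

Optimal total is 368.
For example arepas + shrimp tacos + veggie curry + pulled-pork sliders achieves it, using 59 min.
Every optimal selection uses 4 dishes.

4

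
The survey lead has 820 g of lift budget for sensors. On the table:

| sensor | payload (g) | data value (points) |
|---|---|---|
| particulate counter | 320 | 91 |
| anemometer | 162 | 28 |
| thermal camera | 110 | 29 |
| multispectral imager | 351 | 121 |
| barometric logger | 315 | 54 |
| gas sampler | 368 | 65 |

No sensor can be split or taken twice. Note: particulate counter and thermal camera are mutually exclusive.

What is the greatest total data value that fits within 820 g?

Best packing: particulate counter + multispectral imager — 671 g, 212 total.
That's the maximum — no feasible swap from here does better than 212.

212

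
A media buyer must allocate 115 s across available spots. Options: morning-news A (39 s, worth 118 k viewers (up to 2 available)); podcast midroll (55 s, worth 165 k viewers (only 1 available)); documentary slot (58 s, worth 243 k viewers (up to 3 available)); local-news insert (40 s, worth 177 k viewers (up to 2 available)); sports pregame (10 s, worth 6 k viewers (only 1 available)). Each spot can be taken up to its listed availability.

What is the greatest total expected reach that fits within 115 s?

426

Filling by ratio: 2×local-news insert + sports pregame for 360, with 25 s left unused.
Replace local-news insert with documentary slot: the trade gains 66 net, giving 426 at 108 s.
Nothing else within 115 s beats 426.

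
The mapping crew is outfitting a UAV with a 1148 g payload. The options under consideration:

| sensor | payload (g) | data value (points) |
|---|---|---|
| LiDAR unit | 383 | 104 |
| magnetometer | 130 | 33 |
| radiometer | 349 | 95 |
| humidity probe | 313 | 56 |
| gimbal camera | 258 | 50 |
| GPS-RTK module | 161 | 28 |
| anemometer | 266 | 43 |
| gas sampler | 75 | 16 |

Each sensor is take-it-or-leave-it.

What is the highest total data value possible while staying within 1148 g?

282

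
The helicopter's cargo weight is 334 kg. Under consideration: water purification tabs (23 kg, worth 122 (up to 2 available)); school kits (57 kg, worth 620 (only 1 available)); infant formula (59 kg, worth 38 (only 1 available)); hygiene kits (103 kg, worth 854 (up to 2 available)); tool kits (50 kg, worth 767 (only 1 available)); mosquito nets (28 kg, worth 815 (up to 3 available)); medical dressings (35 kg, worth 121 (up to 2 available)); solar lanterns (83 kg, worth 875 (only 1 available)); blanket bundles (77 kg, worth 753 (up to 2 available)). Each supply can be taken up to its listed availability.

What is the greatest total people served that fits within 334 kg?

4962

Taking the top-ratio supplies first gives 2×water purification tabs + school kits + tool kits + 3×mosquito nets + solar lanterns for 4951 (320 kg).
Dropping school kits and solar lanterns frees 140 kg; slotting in 2×blanket bundles (154 kg) lifts the total to 4962 at 334 kg.
That's the maximum — no swap from here does better than 4962.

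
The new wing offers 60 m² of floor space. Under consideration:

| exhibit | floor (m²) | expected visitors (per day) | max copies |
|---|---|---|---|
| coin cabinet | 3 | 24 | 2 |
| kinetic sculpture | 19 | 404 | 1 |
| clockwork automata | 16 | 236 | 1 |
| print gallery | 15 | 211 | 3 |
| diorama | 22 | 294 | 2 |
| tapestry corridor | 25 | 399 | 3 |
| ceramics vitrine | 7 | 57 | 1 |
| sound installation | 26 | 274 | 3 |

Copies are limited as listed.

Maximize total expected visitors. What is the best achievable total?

Density check — kinetic sculpture 21.26, tapestry corridor 15.96, clockwork automata 14.75 are the best per m².
Kinetic sculpture + clockwork automata + tapestry corridor uses 60 of the 60 m² and totals 1039.
Every other selection either busts 60 m² or exceeds an availability limit or fails to beat 1039.

1039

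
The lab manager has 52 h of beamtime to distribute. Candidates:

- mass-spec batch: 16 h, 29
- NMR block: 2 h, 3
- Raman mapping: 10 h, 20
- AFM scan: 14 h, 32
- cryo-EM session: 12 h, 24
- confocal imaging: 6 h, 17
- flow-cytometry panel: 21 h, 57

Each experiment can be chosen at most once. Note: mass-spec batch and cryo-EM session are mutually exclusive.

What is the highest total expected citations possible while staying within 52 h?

126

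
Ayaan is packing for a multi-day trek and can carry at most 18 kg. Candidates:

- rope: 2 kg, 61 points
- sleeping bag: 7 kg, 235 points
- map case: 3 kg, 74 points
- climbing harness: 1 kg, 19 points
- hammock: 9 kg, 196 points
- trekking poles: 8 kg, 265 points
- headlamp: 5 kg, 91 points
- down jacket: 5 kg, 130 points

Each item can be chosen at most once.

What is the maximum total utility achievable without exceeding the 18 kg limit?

580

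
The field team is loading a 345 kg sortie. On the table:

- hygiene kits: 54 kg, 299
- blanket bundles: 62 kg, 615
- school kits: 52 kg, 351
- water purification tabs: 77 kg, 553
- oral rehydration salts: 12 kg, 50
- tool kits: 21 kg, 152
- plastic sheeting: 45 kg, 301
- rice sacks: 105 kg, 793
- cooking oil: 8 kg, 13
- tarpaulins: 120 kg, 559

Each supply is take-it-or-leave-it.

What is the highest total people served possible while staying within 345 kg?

2613

Filling by ratio: blanket bundles + school kits + water purification tabs + oral rehydration salts + tool kits + rice sacks + cooking oil for 2527, with 8 kg left unused.
Replace oral rehydration salts and tool kits and cooking oil with plastic sheeting: the trade gains 86 net, giving 2613 at 341 kg.
The closest alternative, hygiene kits + blanket bundles + water purification tabs + plastic sheeting + rice sacks, reaches only 2561.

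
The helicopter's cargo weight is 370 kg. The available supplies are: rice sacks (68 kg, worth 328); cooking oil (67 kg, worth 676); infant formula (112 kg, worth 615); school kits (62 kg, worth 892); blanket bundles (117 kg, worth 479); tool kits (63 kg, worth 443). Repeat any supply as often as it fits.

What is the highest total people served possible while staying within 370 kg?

4460

By people served per kg: school kits 14.39, cooking oil 10.09, tool kits 7.03 lead.
Taking 5×school kits: 310 kg used, 4460 in people served.
No other feasible combination exceeds 4460.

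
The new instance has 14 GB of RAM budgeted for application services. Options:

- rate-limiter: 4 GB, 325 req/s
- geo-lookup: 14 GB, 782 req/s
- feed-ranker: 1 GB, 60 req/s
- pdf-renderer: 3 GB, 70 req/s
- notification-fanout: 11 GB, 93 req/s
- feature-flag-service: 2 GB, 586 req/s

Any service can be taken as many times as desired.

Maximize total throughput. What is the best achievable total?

Ranking by ratio (throughput/GB): feature-flag-service 293.00, rate-limiter 81.25, feed-ranker 60.00.
The ratio ordering already packs tightly: 7×feature-flag-service, 14 GB, 4102.
That's the maximum — no swap from here does better than 4102.

4102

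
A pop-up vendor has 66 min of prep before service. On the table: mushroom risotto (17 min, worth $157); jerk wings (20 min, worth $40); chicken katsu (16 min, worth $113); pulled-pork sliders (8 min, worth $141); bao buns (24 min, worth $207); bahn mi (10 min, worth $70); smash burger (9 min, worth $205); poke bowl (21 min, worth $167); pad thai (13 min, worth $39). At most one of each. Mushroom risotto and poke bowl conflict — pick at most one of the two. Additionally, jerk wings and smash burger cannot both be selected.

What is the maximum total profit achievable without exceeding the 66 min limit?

Ranking by ratio (profit/min): smash burger 22.78, pulled-pork sliders 17.62, mushroom risotto 9.24.
A density-first pass picks mushroom risotto + pulled-pork sliders + bao buns + smash burger — 710 at 58 min.
Replace mushroom risotto with poke bowl: the trade gains 10 net, giving 720 at 62 min.
The closest alternative, mushroom risotto + pulled-pork sliders + bao buns + smash burger, reaches only 710.

720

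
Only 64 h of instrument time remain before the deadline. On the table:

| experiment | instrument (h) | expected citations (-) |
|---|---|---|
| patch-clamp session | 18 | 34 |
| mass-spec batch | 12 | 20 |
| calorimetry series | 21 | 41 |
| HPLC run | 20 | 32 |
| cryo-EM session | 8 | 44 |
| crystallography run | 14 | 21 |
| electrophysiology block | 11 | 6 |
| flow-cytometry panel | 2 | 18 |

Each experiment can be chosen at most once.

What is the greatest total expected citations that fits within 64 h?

158

A density-first pass picks patch-clamp session + mass-spec batch + calorimetry series + cryo-EM session + flow-cytometry panel — 157 at 61 h.
Replace mass-spec batch with crystallography run: the trade gains 1 net, giving 158 at 63 h.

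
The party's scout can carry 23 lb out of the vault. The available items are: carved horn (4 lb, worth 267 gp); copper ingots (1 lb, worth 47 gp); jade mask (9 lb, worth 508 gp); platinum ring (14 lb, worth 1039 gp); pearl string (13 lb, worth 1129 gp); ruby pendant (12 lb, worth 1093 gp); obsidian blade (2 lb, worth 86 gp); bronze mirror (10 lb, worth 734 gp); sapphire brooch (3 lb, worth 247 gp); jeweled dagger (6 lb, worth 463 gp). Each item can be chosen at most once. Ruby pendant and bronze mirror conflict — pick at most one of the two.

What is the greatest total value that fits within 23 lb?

1889

Filling by ratio: copper ingots + ruby pendant + sapphire brooch + jeweled dagger for 1850, with 1 lb left unused.
Dropping copper ingots frees 1 lb; slotting in obsidian blade (2 lb) lifts the total to 1889 at 23 lb.
Next best is copper ingots + pearl string + sapphire brooch + jeweled dagger at 1886 (23 lb) — short by 3.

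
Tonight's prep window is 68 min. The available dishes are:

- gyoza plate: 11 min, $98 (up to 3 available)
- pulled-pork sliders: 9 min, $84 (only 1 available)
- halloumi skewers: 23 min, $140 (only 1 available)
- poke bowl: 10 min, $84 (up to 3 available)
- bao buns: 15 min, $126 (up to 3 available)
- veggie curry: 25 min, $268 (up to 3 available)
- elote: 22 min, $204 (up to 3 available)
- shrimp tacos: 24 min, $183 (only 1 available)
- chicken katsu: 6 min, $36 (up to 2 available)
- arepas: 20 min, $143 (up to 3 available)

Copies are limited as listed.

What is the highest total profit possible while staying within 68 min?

670

The ratio heuristic lands on pulled-pork sliders + 2×veggie curry + chicken katsu (656) but leaves 3 min idle.
Dropping pulled-pork sliders frees 9 min; slotting in gyoza plate (11 min) lifts the total to 670 at 67 min.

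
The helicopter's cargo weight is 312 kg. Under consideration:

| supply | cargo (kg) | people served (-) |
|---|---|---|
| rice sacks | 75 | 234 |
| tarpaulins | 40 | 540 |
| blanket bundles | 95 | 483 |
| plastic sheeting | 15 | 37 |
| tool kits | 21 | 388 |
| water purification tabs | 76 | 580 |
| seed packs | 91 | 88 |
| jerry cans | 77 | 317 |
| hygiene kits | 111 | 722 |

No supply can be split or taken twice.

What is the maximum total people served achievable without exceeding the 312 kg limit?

2308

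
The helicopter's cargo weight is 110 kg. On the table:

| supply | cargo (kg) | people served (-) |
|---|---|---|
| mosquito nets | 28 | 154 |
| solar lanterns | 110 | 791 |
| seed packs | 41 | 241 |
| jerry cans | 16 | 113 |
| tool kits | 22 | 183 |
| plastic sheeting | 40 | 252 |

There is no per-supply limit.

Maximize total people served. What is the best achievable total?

915

Taking 5×tool kits: 110 kg used, 915 in people served.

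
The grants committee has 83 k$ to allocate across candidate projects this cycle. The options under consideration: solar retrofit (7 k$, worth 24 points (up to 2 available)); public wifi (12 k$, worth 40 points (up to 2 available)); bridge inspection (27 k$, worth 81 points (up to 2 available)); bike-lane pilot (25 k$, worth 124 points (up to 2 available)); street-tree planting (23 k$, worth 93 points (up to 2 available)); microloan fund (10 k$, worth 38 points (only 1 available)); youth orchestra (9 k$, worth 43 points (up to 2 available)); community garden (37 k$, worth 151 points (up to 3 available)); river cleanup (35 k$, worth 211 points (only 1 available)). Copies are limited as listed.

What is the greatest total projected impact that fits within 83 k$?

Density check — river cleanup 6.03, bike-lane pilot 4.96, youth orchestra 4.78 are the best per k$.
Filling by ratio: bike-lane pilot + 2×youth orchestra + river cleanup for 421, with 5 k$ left unused.
Dropping 2×youth orchestra frees 18 k$; slotting in street-tree planting (23 k$) lifts the total to 428 at 83 k$.
Every other selection either busts 83 k$ or exceeds an availability limit or fails to beat 428.

428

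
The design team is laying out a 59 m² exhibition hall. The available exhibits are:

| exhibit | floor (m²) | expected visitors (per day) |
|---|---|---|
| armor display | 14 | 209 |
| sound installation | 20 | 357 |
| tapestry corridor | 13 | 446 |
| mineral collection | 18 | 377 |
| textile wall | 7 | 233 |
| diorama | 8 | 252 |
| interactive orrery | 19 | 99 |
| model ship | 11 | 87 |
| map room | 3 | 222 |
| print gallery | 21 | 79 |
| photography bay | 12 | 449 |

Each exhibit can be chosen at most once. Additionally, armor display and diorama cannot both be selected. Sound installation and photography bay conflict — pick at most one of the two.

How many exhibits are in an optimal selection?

Optimal total is 1757.
tapestry corridor + mineral collection + textile wall + diorama + photography bay hits 1757 at 58 m².
All optima have 5 exhibits.

5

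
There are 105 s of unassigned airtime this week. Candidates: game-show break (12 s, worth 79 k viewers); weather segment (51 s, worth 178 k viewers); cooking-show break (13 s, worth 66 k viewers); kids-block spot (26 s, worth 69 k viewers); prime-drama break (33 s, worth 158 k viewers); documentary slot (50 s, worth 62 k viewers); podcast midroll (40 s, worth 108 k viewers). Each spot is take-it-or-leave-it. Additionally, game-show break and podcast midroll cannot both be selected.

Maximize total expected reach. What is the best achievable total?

415

Density check — game-show break 6.58, cooking-show break 5.08, prime-drama break 4.79, weather segment 3.49 are the best per s.
Best packing: game-show break + weather segment + prime-drama break — 96 s, 415 total.
An exhaustive check of the 128 subsets confirms 415.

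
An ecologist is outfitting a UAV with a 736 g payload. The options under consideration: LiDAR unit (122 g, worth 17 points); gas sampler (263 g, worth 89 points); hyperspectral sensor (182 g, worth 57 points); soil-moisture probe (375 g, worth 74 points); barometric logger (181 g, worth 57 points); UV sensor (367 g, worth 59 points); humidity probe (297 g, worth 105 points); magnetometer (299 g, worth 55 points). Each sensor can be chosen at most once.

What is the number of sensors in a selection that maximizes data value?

3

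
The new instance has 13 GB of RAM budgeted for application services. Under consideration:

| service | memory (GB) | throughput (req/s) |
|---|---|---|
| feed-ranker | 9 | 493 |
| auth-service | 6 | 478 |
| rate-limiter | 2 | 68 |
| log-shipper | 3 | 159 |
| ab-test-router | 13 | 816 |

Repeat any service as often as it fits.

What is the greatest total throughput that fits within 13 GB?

956

The ratio ordering already packs tightly: 2×auth-service, 12 GB, 956.
Every other selection either busts 13 GB or fails to beat 956.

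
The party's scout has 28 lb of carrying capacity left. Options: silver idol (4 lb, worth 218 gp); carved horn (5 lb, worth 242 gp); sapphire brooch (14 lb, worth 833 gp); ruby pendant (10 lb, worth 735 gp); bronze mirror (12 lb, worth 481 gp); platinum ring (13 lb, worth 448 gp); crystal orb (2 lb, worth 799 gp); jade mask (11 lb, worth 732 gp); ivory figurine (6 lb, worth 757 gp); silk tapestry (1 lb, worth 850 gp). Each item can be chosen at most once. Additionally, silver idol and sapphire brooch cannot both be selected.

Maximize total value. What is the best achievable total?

3601

Ranking by ratio (value/lb): silk tapestry 850.00, crystal orb 399.50, ivory figurine 126.17.
Best packing: silver idol + carved horn + ruby pendant + crystal orb + ivory figurine + silk tapestry — 28 lb, 3601 total.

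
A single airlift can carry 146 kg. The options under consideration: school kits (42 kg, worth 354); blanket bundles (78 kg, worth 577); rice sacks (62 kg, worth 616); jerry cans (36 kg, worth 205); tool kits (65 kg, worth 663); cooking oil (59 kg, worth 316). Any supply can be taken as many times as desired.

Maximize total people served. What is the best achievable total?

2×tool kits uses 130 of the 146 kg and totals 1326.
Every other selection either busts 146 kg or fails to beat 1326.

1326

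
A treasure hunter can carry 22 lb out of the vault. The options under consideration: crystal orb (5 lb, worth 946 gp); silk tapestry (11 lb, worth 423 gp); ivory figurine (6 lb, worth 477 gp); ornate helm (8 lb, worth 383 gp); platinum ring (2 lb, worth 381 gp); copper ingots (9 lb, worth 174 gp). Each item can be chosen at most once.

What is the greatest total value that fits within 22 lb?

2187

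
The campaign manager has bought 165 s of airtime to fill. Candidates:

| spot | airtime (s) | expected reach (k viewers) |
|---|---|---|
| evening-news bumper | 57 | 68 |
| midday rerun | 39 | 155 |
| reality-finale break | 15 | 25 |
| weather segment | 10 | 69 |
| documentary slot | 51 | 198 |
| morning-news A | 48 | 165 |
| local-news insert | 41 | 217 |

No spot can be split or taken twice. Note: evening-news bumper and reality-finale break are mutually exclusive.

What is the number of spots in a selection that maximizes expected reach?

The maximum expected reach within 165 s is 674.
One optimal bundle: reality-finale break + weather segment + documentary slot + morning-news A + local-news insert (165 s).
All optima have 5 spots.

5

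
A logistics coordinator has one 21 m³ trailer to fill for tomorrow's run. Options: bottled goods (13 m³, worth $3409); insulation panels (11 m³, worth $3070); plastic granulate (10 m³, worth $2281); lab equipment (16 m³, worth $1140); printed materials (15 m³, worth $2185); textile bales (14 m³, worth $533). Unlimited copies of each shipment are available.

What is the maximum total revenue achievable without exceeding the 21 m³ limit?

5351

The ratio ordering already packs tightly: insulation panels + plastic granulate, 21 m³, 5351.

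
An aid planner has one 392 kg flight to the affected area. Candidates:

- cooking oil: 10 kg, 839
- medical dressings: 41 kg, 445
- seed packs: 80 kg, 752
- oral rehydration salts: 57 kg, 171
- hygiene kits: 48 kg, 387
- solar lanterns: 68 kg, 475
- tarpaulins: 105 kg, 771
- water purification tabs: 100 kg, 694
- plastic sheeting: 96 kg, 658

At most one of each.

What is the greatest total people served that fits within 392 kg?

Taking the top-ratio supplies first gives cooking oil + medical dressings + seed packs + hygiene kits + solar lanterns + tarpaulins for 3669 (352 kg).
Dropping solar lanterns frees 68 kg; slotting in water purification tabs (100 kg) lifts the total to 3888 at 384 kg.
The closest alternative, cooking oil + medical dressings + seed packs + hygiene kits + tarpaulins + plastic sheeting, reaches only 3852.

3888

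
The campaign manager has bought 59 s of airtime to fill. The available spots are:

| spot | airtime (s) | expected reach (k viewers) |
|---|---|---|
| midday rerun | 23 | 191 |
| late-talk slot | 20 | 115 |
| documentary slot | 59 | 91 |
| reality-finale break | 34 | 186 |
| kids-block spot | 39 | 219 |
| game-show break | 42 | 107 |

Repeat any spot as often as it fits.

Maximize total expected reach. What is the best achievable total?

The ratio ordering already packs tightly: 2×midday rerun, 46 s, 382.
No other feasible combination exceeds 382.

382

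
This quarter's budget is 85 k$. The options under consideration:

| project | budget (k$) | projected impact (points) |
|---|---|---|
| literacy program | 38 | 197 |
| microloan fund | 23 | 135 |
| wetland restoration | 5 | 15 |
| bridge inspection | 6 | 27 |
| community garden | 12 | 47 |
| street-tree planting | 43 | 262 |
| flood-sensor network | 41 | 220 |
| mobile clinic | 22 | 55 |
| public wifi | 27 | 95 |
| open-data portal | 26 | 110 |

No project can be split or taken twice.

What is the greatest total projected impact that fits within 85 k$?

Ranking by ratio (projected impact/k$): street-tree planting 6.09, microloan fund 5.87, flood-sensor network 5.37.
A density-first pass picks microloan fund + bridge inspection + community garden + street-tree planting — 471 at 84 k$.
The 41 k$ tied up in microloan fund and bridge inspection and community garden is better spent on flood-sensor network — total rises to 482 (84 k$).

482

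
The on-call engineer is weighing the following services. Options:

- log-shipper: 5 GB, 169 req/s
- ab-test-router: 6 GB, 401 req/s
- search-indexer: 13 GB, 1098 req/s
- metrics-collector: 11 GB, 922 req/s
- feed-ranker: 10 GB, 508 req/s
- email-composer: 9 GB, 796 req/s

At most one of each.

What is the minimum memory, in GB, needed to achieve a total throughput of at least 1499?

Need the lightest bundle worth ≥ 1499.
ab-test-router + search-indexer: 1499 throughput at 19 GB.
No combination under 19 GB hits 1499.

19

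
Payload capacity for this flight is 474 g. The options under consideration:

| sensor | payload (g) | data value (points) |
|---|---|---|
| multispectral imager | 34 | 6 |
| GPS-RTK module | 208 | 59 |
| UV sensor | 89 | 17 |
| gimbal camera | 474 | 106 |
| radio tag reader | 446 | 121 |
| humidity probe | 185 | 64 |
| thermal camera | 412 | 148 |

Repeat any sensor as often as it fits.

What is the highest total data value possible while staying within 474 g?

154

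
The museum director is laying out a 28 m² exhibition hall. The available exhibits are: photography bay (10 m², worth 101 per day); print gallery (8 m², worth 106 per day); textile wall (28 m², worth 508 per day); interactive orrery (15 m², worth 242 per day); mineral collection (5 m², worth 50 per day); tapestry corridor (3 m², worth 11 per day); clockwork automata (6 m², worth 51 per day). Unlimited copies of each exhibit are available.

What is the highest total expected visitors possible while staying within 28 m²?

508

Ranking by ratio (expected visitors/m²): textile wall 18.14, interactive orrery 16.13, print gallery 13.25.
Taking textile wall: 28 m² used, 508 in expected visitors.
That's the maximum — no swap from here does better than 508.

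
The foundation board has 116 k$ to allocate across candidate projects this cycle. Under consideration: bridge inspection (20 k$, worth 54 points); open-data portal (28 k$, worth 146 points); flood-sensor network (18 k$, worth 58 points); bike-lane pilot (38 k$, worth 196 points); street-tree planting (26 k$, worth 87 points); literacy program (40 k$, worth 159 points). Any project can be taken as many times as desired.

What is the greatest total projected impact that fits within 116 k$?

The ratio heuristic lands on 4×open-data portal (584) but leaves 4 k$ idle.
The 112 k$ tied up in 4×open-data portal is better spent on 3×bike-lane pilot — total rises to 588 (114 k$).
Nothing else within 116 k$ beats 588.

588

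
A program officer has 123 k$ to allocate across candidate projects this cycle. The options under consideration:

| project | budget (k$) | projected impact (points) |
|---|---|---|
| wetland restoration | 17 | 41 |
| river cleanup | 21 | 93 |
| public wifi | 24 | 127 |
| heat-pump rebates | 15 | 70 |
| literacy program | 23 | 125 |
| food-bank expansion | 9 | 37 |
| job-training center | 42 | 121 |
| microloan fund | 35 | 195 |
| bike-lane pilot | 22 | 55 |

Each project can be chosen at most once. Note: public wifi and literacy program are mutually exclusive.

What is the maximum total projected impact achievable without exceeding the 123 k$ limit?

563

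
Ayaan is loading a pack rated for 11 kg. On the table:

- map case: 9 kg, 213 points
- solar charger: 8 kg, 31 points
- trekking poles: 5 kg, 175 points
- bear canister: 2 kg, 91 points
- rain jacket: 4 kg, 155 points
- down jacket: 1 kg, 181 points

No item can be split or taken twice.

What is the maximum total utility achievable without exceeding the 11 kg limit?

The ratio heuristic lands on bear canister + rain jacket + down jacket (427) but leaves 4 kg idle.
The 2 kg tied up in bear canister is better spent on trekking poles — total rises to 511 (10 kg).

511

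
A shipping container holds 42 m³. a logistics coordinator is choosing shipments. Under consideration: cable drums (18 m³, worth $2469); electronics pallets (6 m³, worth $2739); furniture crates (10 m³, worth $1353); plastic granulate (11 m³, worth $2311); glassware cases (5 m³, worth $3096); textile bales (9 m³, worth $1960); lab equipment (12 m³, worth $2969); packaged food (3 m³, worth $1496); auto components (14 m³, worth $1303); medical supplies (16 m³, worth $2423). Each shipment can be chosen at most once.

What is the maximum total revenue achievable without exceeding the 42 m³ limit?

12723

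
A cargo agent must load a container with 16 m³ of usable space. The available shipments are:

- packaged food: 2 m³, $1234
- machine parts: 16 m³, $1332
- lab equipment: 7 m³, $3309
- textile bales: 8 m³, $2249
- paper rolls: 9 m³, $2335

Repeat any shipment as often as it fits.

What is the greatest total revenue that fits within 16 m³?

8×packaged food uses 16 of the 16 m³ and totals 9872.

9872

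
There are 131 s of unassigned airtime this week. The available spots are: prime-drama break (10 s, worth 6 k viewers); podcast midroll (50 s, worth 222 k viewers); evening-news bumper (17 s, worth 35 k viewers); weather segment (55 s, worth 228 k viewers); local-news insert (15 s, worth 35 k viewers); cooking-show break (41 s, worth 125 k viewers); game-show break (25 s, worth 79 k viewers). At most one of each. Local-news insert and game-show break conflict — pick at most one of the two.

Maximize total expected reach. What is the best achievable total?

529

The ratio ordering already packs tightly: podcast midroll + weather segment + game-show break, 130 s, 529.
Next best is prime-drama break + podcast midroll + weather segment + local-news insert at 491 (130 s) — short by 38.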